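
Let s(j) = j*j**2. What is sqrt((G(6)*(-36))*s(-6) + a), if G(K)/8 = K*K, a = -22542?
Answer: sqrt(2216946) ≈ 1488.9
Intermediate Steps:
s(j) = j**3
G(K) = 8*K**2 (G(K) = 8*(K*K) = 8*K**2)
sqrt((G(6)*(-36))*s(-6) + a) = sqrt(((8*6**2)*(-36))*(-6)**3 - 22542) = sqrt(((8*36)*(-36))*(-216) - 22542) = sqrt((288*(-36))*(-216) - 22542) = sqrt(-10368*(-216) - 22542) = sqrt(2239488 - 22542) = sqrt(2216946)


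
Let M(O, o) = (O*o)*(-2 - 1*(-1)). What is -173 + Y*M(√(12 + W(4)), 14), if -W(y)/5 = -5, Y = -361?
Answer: -173 + 5054*√37 ≈ 30569.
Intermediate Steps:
W(y) = 25 (W(y) = -5*(-5) = 25)
M(O, o) = -O*o (M(O, o) = (O*o)*(-2 + 1) = (O*o)*(-1) = -O*o)
-173 + Y*M(√(12 + W(4)), 14) = -173 - (-361)*√(12 + 25)*14 = -173 - (-361)*√37*14 = -173 - (-5054)*√37 = -173 + 5054*√37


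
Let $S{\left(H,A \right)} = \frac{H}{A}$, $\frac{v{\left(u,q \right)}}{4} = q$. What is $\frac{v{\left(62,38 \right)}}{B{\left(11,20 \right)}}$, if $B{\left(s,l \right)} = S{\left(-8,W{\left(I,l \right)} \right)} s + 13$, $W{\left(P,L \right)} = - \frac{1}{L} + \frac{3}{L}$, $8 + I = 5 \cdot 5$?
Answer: $- \frac{152}{867} \approx -0.17532$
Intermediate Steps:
$v{\left(u,q \right)} = 4 q$
$I = 17$ ($I = -8 + 5 \cdot 5 = -8 + 25 = 17$)
$W{\left(P,L \right)} = \frac{2}{L}$
$B{\left(s,l \right)} = 13 - 4 l s$ ($B{\left(s,l \right)} = - \frac{8}{2 \frac{1}{l}} s + 13 = - 8 \frac{l}{2} s + 13 = - 4 l s + 13 = 13 - 4 l s$)
$\frac{v{\left(62,38 \right)}}{B{\left(11,20 \right)}} = \frac{4 \cdot 38}{13 - 80 \cdot 11} = \frac{152}{13 - 880} = \frac{152}{-867} = 152 \left(- \frac{1}{867}\right) = - \frac{152}{867}$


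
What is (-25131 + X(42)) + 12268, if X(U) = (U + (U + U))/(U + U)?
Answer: -25723/2 ≈ -12862.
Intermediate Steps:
X(U) = 3/2 (X(U) = (U + 2*U)/((2*U)) = (3*U)*(1/(2*U)) = 3/2)
(-25131 + X(42)) + 12268 = (-25131 + 3/2) + 12268 = -50259/2 + 12268 = -25723/2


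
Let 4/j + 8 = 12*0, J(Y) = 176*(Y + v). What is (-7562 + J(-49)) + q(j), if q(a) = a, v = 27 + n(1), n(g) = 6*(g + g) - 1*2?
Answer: -19349/2 ≈ -9674.5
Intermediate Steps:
n(g) = -2 + 12*g (n(g) = 6*(2*g) - 2 = 12*g - 2 = -2 + 12*g)
v = 37 (v = 27 + (-2 + 12*1) = 27 + (-2 + 12) = 27 + 10 = 37)
J(Y) = 6512 + 176*Y (J(Y) = 176*(Y + 37) = 176*(37 + Y) = 6512 + 176*Y)
j = -1/2 (j = 4/(-8 + 12*0) = 4/(-8 + 0) = 4/(-8) = 4*(-1/8) = -1/2 ≈ -0.50000)
(-7562 + J(-49)) + q(j) = (-7562 + (6512 + 176*(-49))) - 1/2 = (-7562 + (6512 - 8624)) - 1/2 = (-7562 - 2112) - 1/2 = -9674 - 1/2 = -19349/2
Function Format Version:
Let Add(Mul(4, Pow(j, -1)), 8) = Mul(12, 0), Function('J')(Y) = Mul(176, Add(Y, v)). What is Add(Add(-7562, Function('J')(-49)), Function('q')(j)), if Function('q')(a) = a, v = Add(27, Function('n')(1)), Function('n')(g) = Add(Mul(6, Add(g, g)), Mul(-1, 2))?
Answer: Rational(-19349, 2) ≈ -9674.5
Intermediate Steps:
Function('n')(g) = Add(-2, Mul(12, g)) (Function('n')(g) = Add(Mul(6, Mul(2, g)), -2) = Add(Mul(12, g), -2) = Add(-2, Mul(12, g)))
v = 37 (v = Add(27, Add(-2, Mul(12, 1))) = Add(27, Add(-2, 12)) = Add(27, 10) = 37)
Function('J')(Y) = Add(6512, Mul(176, Y)) (Function('J')(Y) = Mul(176, Add(Y, 37)) = Mul(176, Add(37, Y)) = Add(6512, Mul(176, Y)))
j = Rational(-1, 2) (j = Mul(4, Pow(Add(-8, Mul(12, 0)), -1)) = Mul(4, Pow(Add(-8, 0), -1)) = Mul(4, Pow(-8, -1)) = Mul(4, Rational(-1, 8)) = Rational(-1, 2) ≈ -0.50000)
Add(Add(-7562, Function('J')(-49)), Function('q')(j)) = Add(Add(-7562, Add(6512, Mul(176, -49))), Rational(-1, 2)) = Add(Add(-7562, Add(6512, -8624)), Rational(-1, 2)) = Add(Add(-7562, -2112), Rational(-1, 2)) = Add(-9674, Rational(-1, 2)) = Rational(-19349, 2)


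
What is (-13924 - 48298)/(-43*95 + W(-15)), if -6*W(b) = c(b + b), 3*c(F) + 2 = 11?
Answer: 124444/8171 ≈ 15.230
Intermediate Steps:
c(F) = 3 (c(F) = -⅔ + (⅓)*11 = -⅔ + 11/3 = 3)
W(b) = -½ (W(b) = -⅙*3 = -½)
(-13924 - 48298)/(-43*95 + W(-15)) = (-13924 - 48298)/(-43*95 - ½) = -62222/(-4085 - ½) = -62222/(-8171/2) = -62222*(-2/8171) = 124444/8171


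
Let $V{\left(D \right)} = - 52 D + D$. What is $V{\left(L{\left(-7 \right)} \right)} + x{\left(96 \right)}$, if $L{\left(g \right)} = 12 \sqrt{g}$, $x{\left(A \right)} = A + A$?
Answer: $192 - 612 i \sqrt{7} \approx 192.0 - 1619.2 i$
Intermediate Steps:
$x{\left(A \right)} = 2 A$
$V{\left(D \right)} = - 51 D$
$V{\left(L{\left(-7 \right)} \right)} + x{\left(96 \right)} = - 51 \cdot 12 \sqrt{-7} + 2 \cdot 96 = - 51 \cdot 12 i \sqrt{7} + 192 = - 612 i \sqrt{7} + 192 = 192 - 612 i \sqrt{7}$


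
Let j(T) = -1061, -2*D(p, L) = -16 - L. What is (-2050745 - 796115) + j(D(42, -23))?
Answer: -2847921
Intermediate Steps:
D(p, L) = 8 + L/2 (D(p, L) = -(-16 - L)/2 = 8 + L/2)
(-2050745 - 796115) + j(D(42, -23)) = (-2050745 - 796115) - 1061 = -2846860 - 1061 = -2847921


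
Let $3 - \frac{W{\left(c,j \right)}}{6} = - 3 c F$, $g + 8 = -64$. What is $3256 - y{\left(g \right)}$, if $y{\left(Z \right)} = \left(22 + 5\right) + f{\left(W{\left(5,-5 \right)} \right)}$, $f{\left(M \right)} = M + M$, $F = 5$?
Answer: $2293$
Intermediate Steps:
$g = -72$ ($g = -8 - 64 = -72$)
$W{\left(c,j \right)} = 18 + 90 c$ ($W{\left(c,j \right)} = 18 - 6 - 3 c 5 = 18 - 6 \left(- 15 c\right) = 18 + 90 c$)
$f{\left(M \right)} = 2 M$
$y{\left(Z \right)} = 963$ ($y{\left(Z \right)} = \left(22 + 5\right) + 2 \left(18 + 90 \cdot 5\right) = 27 + 2 \left(18 + 450\right) = 27 + 2 \cdot 468 = 27 + 936 = 963$)
$3256 - y{\left(g \right)} = 3256 - 963 = 2293$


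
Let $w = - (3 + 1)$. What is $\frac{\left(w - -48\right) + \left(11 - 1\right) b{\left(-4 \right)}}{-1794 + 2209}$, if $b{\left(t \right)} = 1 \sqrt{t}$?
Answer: $\frac{44}{415} + \frac{4 i}{83} \approx 0.10602 + 0.048193 i$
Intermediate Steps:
$w = -4$ ($w = \left(-1\right) 4 = -4$)
$b{\left(t \right)} = \sqrt{t}$
$\frac{\left(w - -48\right) + \left(11 - 1\right) b{\left(-4 \right)}}{-1794 + 2209} = \frac{\left(-4 - -48\right) + \left(11 - 1\right) \sqrt{-4}}{-1794 + 2209} = \frac{\left(-4 + 48\right) + 10 \cdot 2 i}{415} = \left(44 + 20 i\right) \frac{1}{415} = \frac{44}{415} + \frac{4 i}{83}$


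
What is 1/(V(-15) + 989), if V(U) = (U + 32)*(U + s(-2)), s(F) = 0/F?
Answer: 1/734 ≈ 0.0013624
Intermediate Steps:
s(F) = 0
V(U) = U*(32 + U) (V(U) = (U + 32)*(U + 0) = (32 + U)*U = U*(32 + U))
1/(V(-15) + 989) = 1/(-15*(32 - 15) + 989) = 1/(-15*17 + 989) = 1/(-255 + 989) = 1/734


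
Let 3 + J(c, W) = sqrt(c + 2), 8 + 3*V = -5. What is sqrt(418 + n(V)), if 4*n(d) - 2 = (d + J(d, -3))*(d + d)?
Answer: sqrt(15638 - 26*I*sqrt(21))/6 ≈ 20.842 - 0.079398*I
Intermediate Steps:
V = -13/3 (V = -8/3 + (1/3)*(-5) = -8/3 - 5/3 = -13/3 ≈ -4.3333)
J(c, W) = -3 + sqrt(2 + c) (J(c, W) = -3 + sqrt(c + 2) = -3 + sqrt(2 + c))
n(d) = 1/2 + d*(-3 + d + sqrt(2 + d))/2 (n(d) = 1/2 + ((d + (-3 + sqrt(2 + d)))*(d + d))/4 = 1/2 + ((-3 + d + sqrt(2 + d))*(2*d))/4 = 1/2 + (2*d*(-3 + d + sqrt(2 + d)))/4 = 1/2 + d*(-3 + d + sqrt(2 + d))/2)
sqrt(418 + n(V)) = sqrt(418 + (1/2 + (-13/3)**2/2 + (1/2)*(-13/3)*(-3 + sqrt(2 - 13/3)))) = sqrt(418 + (1/2 + (1/2)*(169/9) + (1/2)*(-13/3)*(-3 + sqrt(-7/3)))) = sqrt(418 + (1/2 + 169/18 + (1/2)*(-13/3)*(-3 + I*sqrt(21)/3))) = sqrt(418 + (1/2 + 169/18 + (13/2 - 13*I*sqrt(21)/18))) = sqrt(418 + (295/18 - 13*I*sqrt(21)/18)) = sqrt(7819/18 - 13*I*sqrt(21)/18)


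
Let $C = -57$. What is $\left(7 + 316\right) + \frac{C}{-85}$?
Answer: $\frac{27512}{85} \approx 323.67$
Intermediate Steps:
$\left(7 + 316\right) + \frac{C}{-85} = \left(7 + 316\right) - \frac{57}{-85} = 323 - - \frac{57}{85} = 323 + \frac{57}{85} = \frac{27512}{85}$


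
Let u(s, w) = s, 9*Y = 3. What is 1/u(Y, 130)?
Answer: 3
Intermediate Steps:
Y = ⅓ (Y = (⅑)*3 = ⅓ ≈ 0.33333)
1/u(Y, 130) = 1/(⅓) = 3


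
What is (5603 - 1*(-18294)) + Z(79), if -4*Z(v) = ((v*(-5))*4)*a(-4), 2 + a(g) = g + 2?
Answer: 22317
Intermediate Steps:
a(g) = g (a(g) = -2 + (g + 2) = -2 + (2 + g) = g)
Z(v) = -20*v (Z(v) = -(v*(-5))*4*(-4)/4 = --5*v*4*(-4)/4 = -(-20*v)*(-4)/4 = -20*v)
(5603 - 1*(-18294)) + Z(79) = (5603 - 1*(-18294)) - 20*79 = (5603 + 18294) - 1580 = 23897 - 1580 = 22317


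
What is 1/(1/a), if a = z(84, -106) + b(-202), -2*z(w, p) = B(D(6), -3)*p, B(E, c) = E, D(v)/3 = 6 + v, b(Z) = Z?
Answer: 1706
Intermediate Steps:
D(v) = 18 + 3*v (D(v) = 3*(6 + v) = 18 + 3*v)
z(w, p) = -18*p (z(w, p) = -(18 + 3*6)*p/2 = -(18 + 18)*p/2 = -18*p)
a = 1706 (a = -18*(-106) - 202 = 1908 - 202 = 1706)
1/(1/a) = 1/(1/1706) = 1706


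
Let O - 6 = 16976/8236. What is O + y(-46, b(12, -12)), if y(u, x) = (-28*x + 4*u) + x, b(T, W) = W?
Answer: 304858/2059 ≈ 148.06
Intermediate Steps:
y(u, x) = -27*x + 4*u
O = 16598/2059 (O = 6 + 16976/8236 = 6 + 16976*(1/8236) = 6 + 4244/2059 = 16598/2059 ≈ 8.0612)
O + y(-46, b(12, -12)) = 16598/2059 + (-27*(-12) + 4*(-46)) = 16598/2059 + (324 - 184) = 16598/2059 + 140 = 304858/2059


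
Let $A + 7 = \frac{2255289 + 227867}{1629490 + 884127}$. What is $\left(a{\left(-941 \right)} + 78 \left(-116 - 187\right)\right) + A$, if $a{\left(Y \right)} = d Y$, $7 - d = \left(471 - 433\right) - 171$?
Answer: $- \frac{390565839921}{2513617} \approx -1.5538 \cdot 10^{5}$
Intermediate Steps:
$d = 140$ ($d = 7 - \left(\left(471 - 433\right) - 171\right) = 7 - \left(38 - 171\right) = 7 - -133 = 7 + 133 = 140$)
$a{\left(Y \right)} = 140 Y$
$A = - \frac{15112163}{2513617}$ ($A = -7 + \frac{2255289 + 227867}{1629490 + 884127} = -7 + \frac{2483156}{2513617} = - \frac{15112163}{2513617} \approx -6.0121$)
$\left(a{\left(-941 \right)} + 78 \left(-116 - 187\right)\right) + A = \left(140 \left(-941\right) + 78 \left(-116 - 187\right)\right) - \frac{15112163}{2513617} = \left(-131740 + 78 \left(-303\right)\right) - \frac{15112163}{2513617} = \left(-131740 - 23634\right) - \frac{15112163}{2513617} = -155374 - \frac{15112163}{2513617} = - \frac{390565839921}{2513617}$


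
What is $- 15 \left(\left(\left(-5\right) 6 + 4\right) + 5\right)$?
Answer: $315$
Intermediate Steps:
$- 15 \left(\left(\left(-5\right) 6 + 4\right) + 5\right) = - 15 \left(\left(-30 + 4\right) + 5\right) = - 15 \left(-26 + 5\right) = \left(-15\right) \left(-21\right) = 315$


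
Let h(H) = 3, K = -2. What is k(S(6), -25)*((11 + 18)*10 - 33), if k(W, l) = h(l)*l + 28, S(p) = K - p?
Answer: -12079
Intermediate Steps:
S(p) = -2 - p
k(W, l) = 28 + 3*l (k(W, l) = 3*l + 28 = 28 + 3*l)
k(S(6), -25)*((11 + 18)*10 - 33) = (28 + 3*(-25))*((11 + 18)*10 - 33) = (28 - 75)*(29*10 - 33) = -47*(290 - 33) = -47*257 = -12079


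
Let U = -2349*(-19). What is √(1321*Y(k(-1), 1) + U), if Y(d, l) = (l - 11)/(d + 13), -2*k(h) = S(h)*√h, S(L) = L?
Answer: √(19990636759 + 17886340*I)/677 ≈ 208.85 + 0.093431*I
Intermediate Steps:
U = 44631
k(h) = -h^(3/2)/2 (k(h) = -h*√h/2 = -h^(3/2)/2)
Y(d, l) = (-11 + l)/(13 + d)
√(1321*Y(k(-1), 1) + U) = √(1321*((-11 + 1)/(13 - (-1)*I/2)) + 44631) = √(1321*(-10/(13 - (-1)*I/2)) + 44631) = √(1321*(-10/(13 + I/2)) + 44631) = √(1321*((4*(13 - I/2)/677)*(-10)) + 44631) = √(1321*(-40*(13 - I/2)/677) + 44631) = √(-52840*(13 - I/2)/677 + 44631) = √(44631 - 52840*(13 - I/2)/677)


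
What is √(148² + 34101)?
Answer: √56005 ≈ 236.65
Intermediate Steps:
√(148² + 34101) = √(21904 + 34101) = √56005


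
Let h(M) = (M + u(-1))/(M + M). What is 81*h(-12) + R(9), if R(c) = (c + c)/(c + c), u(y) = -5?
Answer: 467/8 ≈ 58.375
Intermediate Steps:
R(c) = 1 (R(c) = (2*c)/((2*c)) = (2*c)*(1/(2*c)) = 1)
h(M) = (-5 + M)/(2*M) (h(M) = (M - 5)/(M + M) = (-5 + M)/((2*M)) = (-5 + M)*(1/(2*M)) = (-5 + M)/(2*M))
81*h(-12) + R(9) = 81*((½)*(-5 - 12)/(-12)) + 1 = 81*((½)*(-1/12)*(-17)) + 1 = 81*(17/24) + 1 = 459/8 + 1 = 467/8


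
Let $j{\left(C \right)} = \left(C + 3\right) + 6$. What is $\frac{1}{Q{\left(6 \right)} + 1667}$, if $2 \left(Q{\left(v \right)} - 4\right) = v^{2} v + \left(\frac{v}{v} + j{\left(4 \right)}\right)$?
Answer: $\frac{1}{1786} \approx 0.00055991$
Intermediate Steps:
$j{\left(C \right)} = 9 + C$ ($j{\left(C \right)} = \left(3 + C\right) + 6 = 9 + C$)
$Q{\left(v \right)} = 11 + \frac{v^{3}}{2}$ ($Q{\left(v \right)} = 4 + \frac{v^{2} v + \left(\frac{v}{v} + \left(9 + 4\right)\right)}{2} = 4 + \frac{v^{3} + \left(1 + 13\right)}{2} = 4 + \frac{v^{3} + 14}{2} = 4 + \frac{14 + v^{3}}{2} = 4 + \left(7 + \frac{v^{3}}{2}\right) = 11 + \frac{v^{3}}{2}$)
$\frac{1}{Q{\left(6 \right)} + 1667} = \frac{1}{\left(11 + \frac{6^{3}}{2}\right) + 1667} = \frac{1}{\left(11 + \frac{1}{2} \cdot 216\right) + 1667} = \frac{1}{\left(11 + 108\right) + 1667} = \frac{1}{119 + 1667} = \frac{1}{1786}$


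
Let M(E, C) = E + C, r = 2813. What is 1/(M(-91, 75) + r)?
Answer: 1/2797 ≈ 0.00035753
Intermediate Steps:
M(E, C) = C + E
1/(M(-91, 75) + r) = 1/((75 - 91) + 2813) = 1/(-16 + 2813) = 1/2797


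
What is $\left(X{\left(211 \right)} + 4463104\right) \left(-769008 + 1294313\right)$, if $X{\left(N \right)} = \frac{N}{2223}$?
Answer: $\frac{5211803263097915}{2223} \approx 2.3445 \cdot 10^{12}$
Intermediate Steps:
$X{\left(N \right)} = \frac{N}{2223}$ ($X{\left(N \right)} = N \frac{1}{2223} = \frac{N}{2223}$)
$\left(X{\left(211 \right)} + 4463104\right) \left(-769008 + 1294313\right) = \left(\frac{1}{2223} \cdot 211 + 4463104\right) \left(-769008 + 1294313\right) = \left(\frac{211}{2223} + 4463104\right) 525305 = \frac{9921480403}{2223} \cdot 525305 = \frac{5211803263097915}{2223}$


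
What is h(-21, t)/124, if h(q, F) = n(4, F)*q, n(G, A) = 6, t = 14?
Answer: -63/62 ≈ -1.0161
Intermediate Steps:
h(q, F) = 6*q
h(-21, t)/124 = (6*(-21))/124 = -126*1/124 = -63/62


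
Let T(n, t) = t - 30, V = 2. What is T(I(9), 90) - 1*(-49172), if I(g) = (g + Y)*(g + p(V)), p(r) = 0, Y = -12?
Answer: 49232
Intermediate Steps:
I(g) = g*(-12 + g) (I(g) = (g - 12)*(g + 0) = (-12 + g)*g = g*(-12 + g))
T(n, t) = -30 + t
T(I(9), 90) - 1*(-49172) = (-30 + 90) - 1*(-49172) = 60 + 49172 = 49232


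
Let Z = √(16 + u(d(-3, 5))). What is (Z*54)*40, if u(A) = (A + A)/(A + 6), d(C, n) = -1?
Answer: 432*√390 ≈ 8531.3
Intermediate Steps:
u(A) = 2*A/(6 + A) (u(A) = (2*A)/(6 + A) = 2*A/(6 + A))
Z = √390/5 (Z = √(16 + 2*(-1)/(6 - 1)) = √(16 + 2*(-1)/5) = √(16 + 2*(-1)*(⅕)) = √(16 - ⅖) = √(78/5) = √390/5 ≈ 3.9497)
(Z*54)*40 = ((√390/5)*54)*40 = (54*√390/5)*40 = 432*√390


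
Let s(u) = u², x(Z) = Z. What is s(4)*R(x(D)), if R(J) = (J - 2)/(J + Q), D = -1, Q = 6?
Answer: -48/5 ≈ -9.6000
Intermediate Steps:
R(J) = (-2 + J)/(6 + J) (R(J) = (J - 2)/(J + 6) = (-2 + J)/(6 + J))
s(4)*R(x(D)) = 4²*((-2 - 1)/(6 - 1)) = 16*(-3/5) = 16*((⅕)*(-3)) = 16*(-⅗) = -48/5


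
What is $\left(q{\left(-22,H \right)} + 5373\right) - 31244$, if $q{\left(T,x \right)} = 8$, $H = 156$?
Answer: $-25863$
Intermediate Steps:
$\left(q{\left(-22,H \right)} + 5373\right) - 31244 = \left(8 + 5373\right) - 31244 = 5381 - 31244 = -25863$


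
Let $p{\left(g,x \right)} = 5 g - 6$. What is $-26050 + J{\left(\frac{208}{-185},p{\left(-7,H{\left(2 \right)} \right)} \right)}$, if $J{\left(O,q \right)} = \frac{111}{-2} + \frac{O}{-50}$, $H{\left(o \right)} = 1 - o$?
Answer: $- \frac{241475667}{9250} \approx -26105.0$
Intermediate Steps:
$p{\left(g,x \right)} = -6 + 5 g$
$J{\left(O,q \right)} = - \frac{111}{2} - \frac{O}{50}$ ($J{\left(O,q \right)} = 111 \left(- \frac{1}{2}\right) + O \left(- \frac{1}{50}\right) = - \frac{111}{2} - \frac{O}{50}$)
$-26050 + J{\left(\frac{208}{-185},p{\left(-7,H{\left(2 \right)} \right)} \right)} = -26050 - \left(\frac{111}{2} + \frac{208 \frac{1}{-185}}{50}\right) = -26050 - \left(\frac{111}{2} + \frac{208 \left(- \frac{1}{185}\right)}{50}\right) = -26050 - \frac{513167}{9250} = - \frac{241475667}{9250}$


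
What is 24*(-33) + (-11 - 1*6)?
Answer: -809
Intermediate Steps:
24*(-33) + (-11 - 1*6) = -792 + (-11 - 6) = -792 - 17 = -809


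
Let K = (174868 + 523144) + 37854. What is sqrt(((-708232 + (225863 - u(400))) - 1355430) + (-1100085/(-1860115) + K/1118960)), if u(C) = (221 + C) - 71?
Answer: I*sqrt(19910235200096602672510800410)/104069714020 ≈ 1355.9*I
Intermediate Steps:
K = 735866 (K = 698012 + 37854 = 735866)
u(C) = 150 + C
sqrt(((-708232 + (225863 - u(400))) - 1355430) + (-1100085/(-1860115) + K/1118960)) = sqrt(((-708232 + (225863 - (150 + 400))) - 1355430) + (-1100085/(-1860115) + 735866/1118960)) = sqrt(((-708232 + (225863 - 1*550)) - 1355430) + (-1100085*(-1/1860115) + 735866*(1/1118960))) = sqrt(((-708232 + (225863 - 550)) - 1355430) + (220017/372023 + 367933/559480)) = sqrt(((-708232 + 225313) - 1355430) + 259974649619/208139428040) = sqrt((-482919 - 1355430) + 259974649619/208139428040) = sqrt(-1838349 + 259974649619/208139428040) = sqrt(-382632649423256341/208139428040) = I*sqrt(19910235200096602672510800410)/104069714020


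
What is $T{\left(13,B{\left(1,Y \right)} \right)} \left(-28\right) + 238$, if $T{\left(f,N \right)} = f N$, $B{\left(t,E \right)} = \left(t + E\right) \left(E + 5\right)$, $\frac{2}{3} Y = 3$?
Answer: $-18781$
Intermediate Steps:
$Y = \frac{9}{2}$ ($Y = \frac{3}{2} \cdot 3 = \frac{9}{2} \approx 4.5$)
$B{\left(t,E \right)} = \left(5 + E\right) \left(E + t\right)$ ($B{\left(t,E \right)} = \left(E + t\right) \left(5 + E\right) = \left(5 + E\right) \left(E + t\right)$)
$T{\left(f,N \right)} = N f$
$T{\left(13,B{\left(1,Y \right)} \right)} \left(-28\right) + 238 = \left(\left(\frac{9}{2}\right)^{2} + 5 \cdot \frac{9}{2} + 5 \cdot 1 + \frac{9}{2} \cdot 1\right) 13 \left(-28\right) + 238 = \left(\frac{81}{4} + \frac{45}{2} + 5 + \frac{9}{2}\right) 13 \left(-28\right) + 238 = \frac{209}{4} \cdot 13 \left(-28\right) + 238 = \frac{2717}{4} \left(-28\right) + 238 = -19019 + 238 = -18781$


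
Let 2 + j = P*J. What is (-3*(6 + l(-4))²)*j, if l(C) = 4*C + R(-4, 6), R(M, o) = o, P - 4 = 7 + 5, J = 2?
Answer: -1440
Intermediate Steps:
P = 16 (P = 4 + (7 + 5) = 4 + 12 = 16)
l(C) = 6 + 4*C (l(C) = 4*C + 6 = 6 + 4*C)
j = 30 (j = -2 + 16*2 = -2 + 32 = 30)
(-3*(6 + l(-4))²)*j = -3*(6 + (6 + 4*(-4)))²*30 = -3*(6 + (6 - 16))²*30 = -3*(6 - 10)²*30 = -3*(-4)²*30 = -3*16*30 = -48*30 = -1440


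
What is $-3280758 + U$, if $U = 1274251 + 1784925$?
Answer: $-221582$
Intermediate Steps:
$U = 3059176$
$-3280758 + U = -3280758 + 3059176 = -221582$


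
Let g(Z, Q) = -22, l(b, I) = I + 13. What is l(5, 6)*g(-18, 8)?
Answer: -418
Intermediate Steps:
l(b, I) = 13 + I
l(5, 6)*g(-18, 8) = (13 + 6)*(-22) = 19*(-22) = -418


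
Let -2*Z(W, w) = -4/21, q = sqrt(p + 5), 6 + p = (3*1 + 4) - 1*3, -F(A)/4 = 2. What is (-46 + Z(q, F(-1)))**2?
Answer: 929296/441 ≈ 2107.2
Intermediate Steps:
F(A) = -8 (F(A) = -4*2 = -8)
p = -2 (p = -6 + ((3*1 + 4) - 1*3) = -6 + ((3 + 4) - 3) = -6 + (7 - 3) = -6 + 4 = -2)
q = sqrt(3) (q = sqrt(-2 + 5) = sqrt(3) ≈ 1.7320)
Z(W, w) = 2/21 (Z(W, w) = -(-2)/21 = -1/2*(-4/21) = 2/21)
(-46 + Z(q, F(-1)))**2 = (-46 + 2/21)**2 = (-964/21)**2 = 929296/441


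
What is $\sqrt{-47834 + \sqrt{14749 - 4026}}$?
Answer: $\sqrt{-47834 + \sqrt{10723}} \approx 218.47 i$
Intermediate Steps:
$\sqrt{-47834 + \sqrt{14749 - 4026}} = \sqrt{-47834 + \sqrt{10723}}$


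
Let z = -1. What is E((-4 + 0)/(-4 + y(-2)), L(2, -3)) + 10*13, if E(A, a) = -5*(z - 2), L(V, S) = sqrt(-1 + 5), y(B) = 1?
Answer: 145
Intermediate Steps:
L(V, S) = 2 (L(V, S) = sqrt(4) = 2)
E(A, a) = 15 (E(A, a) = -5*(-1 - 2) = -5*(-3) = 15)
E((-4 + 0)/(-4 + y(-2)), L(2, -3)) + 10*13 = 15 + 10*13 = 15 + 130 = 145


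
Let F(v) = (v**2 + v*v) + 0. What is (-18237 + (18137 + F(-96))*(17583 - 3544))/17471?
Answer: 513373954/17471 ≈ 29384.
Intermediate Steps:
F(v) = 2*v**2 (F(v) = (v**2 + v**2) + 0 = 2*v**2 + 0 = 2*v**2)
(-18237 + (18137 + F(-96))*(17583 - 3544))/17471 = (-18237 + (18137 + 2*(-96)**2)*(17583 - 3544))/17471 = (-18237 + (18137 + 2*9216)*14039)*(1/17471) = (-18237 + (18137 + 18432)*14039)*(1/17471) = (-18237 + 36569*14039)*(1/17471) = (-18237 + 513392191)*(1/17471) = 513373954*(1/17471) = 513373954/17471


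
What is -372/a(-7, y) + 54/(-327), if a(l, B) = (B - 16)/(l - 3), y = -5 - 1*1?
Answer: -202938/1199 ≈ -169.26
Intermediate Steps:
y = -6 (y = -5 - 1 = -6)
a(l, B) = (-16 + B)/(-3 + l)
-372/a(-7, y) + 54/(-327) = -372*(-3 - 7)/(-16 - 6) + 54/(-327) = -372/(-22/(-10)) + 54*(-1/327) = -372/((-⅒*(-22))) - 18/109 = -372/11/5 - 18/109 = -372*5/11 - 18/109 = -1860/11 - 18/109 = -202938/1199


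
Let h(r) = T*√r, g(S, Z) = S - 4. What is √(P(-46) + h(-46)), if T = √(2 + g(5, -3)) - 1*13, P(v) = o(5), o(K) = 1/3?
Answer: √3*√(1 - 3*I*√46*(13 - √3))/3 ≈ 6.195 - 6.1681*I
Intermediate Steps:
g(S, Z) = -4 + S
o(K) = ⅓
P(v) = ⅓
T = -13 + √3 (T = √(2 + (-4 + 5)) - 1*13 = √(2 + 1) - 13 = √3 - 13 = -13 + √3 ≈ -11.268)
h(r) = √r*(-13 + √3) (h(r) = (-13 + √3)*√r = √r*(-13 + √3))
√(P(-46) + h(-46)) = √(⅓ + √(-46)*(-13 + √3)) = √(⅓ + (I*√46)*(-13 + √3)) = √(⅓ + I*√46*(-13 + √3))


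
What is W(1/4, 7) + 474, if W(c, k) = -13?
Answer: 461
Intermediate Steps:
W(1/4, 7) + 474 = -13 + 474 = 461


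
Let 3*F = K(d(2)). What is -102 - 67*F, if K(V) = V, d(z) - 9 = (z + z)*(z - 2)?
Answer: -303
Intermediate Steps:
d(z) = 9 + 2*z*(-2 + z) (d(z) = 9 + (z + z)*(z - 2) = 9 + (2*z)*(-2 + z) = 9 + 2*z*(-2 + z))
F = 3 (F = (9 - 4*2 + 2*2**2)/3 = (9 - 8 + 2*4)/3 = (9 - 8 + 8)/3 = (1/3)*9 = 3)
-102 - 67*F = -102 - 67*3 = -102 - 201 = -303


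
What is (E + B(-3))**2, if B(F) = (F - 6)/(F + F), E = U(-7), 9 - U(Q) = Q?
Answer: 1225/4 ≈ 306.25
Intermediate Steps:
U(Q) = 9 - Q
E = 16 (E = 9 - 1*(-7) = 9 + 7 = 16)
B(F) = (-6 + F)/(2*F) (B(F) = (-6 + F)/((2*F)) = (-6 + F)*(1/(2*F)) = (-6 + F)/(2*F))
(E + B(-3))**2 = (16 + (1/2)*(-6 - 3)/(-3))**2 = (16 + (1/2)*(-1/3)*(-9))**2 = (16 + 3/2)**2 = (35/2)**2 = 1225/4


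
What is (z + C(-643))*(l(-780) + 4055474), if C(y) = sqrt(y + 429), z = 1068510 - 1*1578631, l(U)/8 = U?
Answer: -2065599297314 + 4049234*I*sqrt(214) ≈ -2.0656e+12 + 5.9235e+7*I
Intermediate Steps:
l(U) = 8*U
z = -510121 (z = 1068510 - 1578631 = -510121)
C(y) = sqrt(429 + y)
(z + C(-643))*(l(-780) + 4055474) = (-510121 + sqrt(429 - 643))*(8*(-780) + 4055474) = (-510121 + sqrt(-214))*(-6240 + 4055474) = (-510121 + I*sqrt(214))*4049234 = -2065599297314 + 4049234*I*sqrt(214)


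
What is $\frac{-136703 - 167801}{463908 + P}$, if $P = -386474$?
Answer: $- \frac{152252}{38717} \approx -3.9324$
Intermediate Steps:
$\frac{-136703 - 167801}{463908 + P} = \frac{-136703 - 167801}{463908 - 386474} = - \frac{304504}{77434} = \left(-304504\right) \frac{1}{77434} = - \frac{152252}{38717}$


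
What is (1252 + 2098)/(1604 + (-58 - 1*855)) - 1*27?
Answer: -15307/691 ≈ -22.152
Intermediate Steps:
(1252 + 2098)/(1604 + (-58 - 1*855)) - 1*27 = 3350/(1604 + (-58 - 855)) - 27 = 3350/(1604 - 913) - 27 = 3350/691 - 27 = -15307/691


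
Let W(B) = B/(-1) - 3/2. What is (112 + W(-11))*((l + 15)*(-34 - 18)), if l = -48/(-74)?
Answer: -3658122/37 ≈ -98868.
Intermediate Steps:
l = 24/37 (l = -48*(-1/74) = 24/37 ≈ 0.64865)
W(B) = -3/2 - B (W(B) = B*(-1) - 3*1/2 = -B - 3/2 = -3/2 - B)
(112 + W(-11))*((l + 15)*(-34 - 18)) = (112 + (-3/2 - 1*(-11)))*((24/37 + 15)*(-34 - 18)) = (112 + (-3/2 + 11))*((579/37)*(-52)) = (112 + 19/2)*(-30108/37) = (243/2)*(-30108/37) = -3658122/37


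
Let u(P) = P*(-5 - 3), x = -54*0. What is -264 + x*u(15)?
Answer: -264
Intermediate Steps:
x = 0
u(P) = -8*P (u(P) = P*(-8) = -8*P)
-264 + x*u(15) = -264 + 0*(-8*15) = -264 + 0*(-120) = -264 + 0 = -264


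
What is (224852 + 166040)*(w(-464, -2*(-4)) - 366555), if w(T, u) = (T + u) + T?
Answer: -143643037700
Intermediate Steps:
w(T, u) = u + 2*T
(224852 + 166040)*(w(-464, -2*(-4)) - 366555) = (224852 + 166040)*((-2*(-4) + 2*(-464)) - 366555) = 390892*((8 - 928) - 366555) = 390892*(-920 - 366555) = 390892*(-367475) = -143643037700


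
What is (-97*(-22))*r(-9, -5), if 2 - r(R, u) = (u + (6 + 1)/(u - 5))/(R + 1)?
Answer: 109901/40 ≈ 2747.5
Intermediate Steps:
r(R, u) = 2 - (u + 7/(-5 + u))/(1 + R) (r(R, u) = 2 - (u + (6 + 1)/(u - 5))/(R + 1) = 2 - (u + 7/(-5 + u))/(1 + R))
(-97*(-22))*r(-9, -5) = (-97*(-22))*((-17 - 1*(-5)² - 10*(-9) + 7*(-5) + 2*(-9)*(-5))/(-5 - 5 - 5*(-9) - 9*(-5))) = 2134*((-17 - 1*25 + 90 - 35 + 90)/(-5 - 5 + 45 + 45)) = 2134*((-17 - 25 + 90 - 35 + 90)/80) = 2134*((1/80)*103) = 2134*(103/80) = 109901/40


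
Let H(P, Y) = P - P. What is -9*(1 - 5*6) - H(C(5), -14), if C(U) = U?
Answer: 261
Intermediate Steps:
H(P, Y) = 0
-9*(1 - 5*6) - H(C(5), -14) = -9*(1 - 5*6) - 1*0 = -9*(1 - 30) + 0 = -9*(-29) + 0 = 261 + 0 = 261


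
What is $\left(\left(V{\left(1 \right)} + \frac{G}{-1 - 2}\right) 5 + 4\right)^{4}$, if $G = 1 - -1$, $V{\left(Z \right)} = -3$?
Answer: $\frac{3418801}{81} \approx 42207.0$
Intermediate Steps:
$G = 2$ ($G = 1 + 1 = 2$)
$\left(\left(V{\left(1 \right)} + \frac{G}{-1 - 2}\right) 5 + 4\right)^{4} = \left(\left(-3 + \frac{2}{-1 - 2}\right) 5 + 4\right)^{4} = \left(\left(-3 + \frac{2}{-3}\right) 5 + 4\right)^{4} = \left(\left(-3 + 2 \left(- \frac{1}{3}\right)\right) 5 + 4\right)^{4} = \left(\left(-3 - \frac{2}{3}\right) 5 + 4\right)^{4} = \left(\left(- \frac{11}{3}\right) 5 + 4\right)^{4} = \left(- \frac{55}{3} + 4\right)^{4} = \left(- \frac{43}{3}\right)^{4} = \frac{3418801}{81}$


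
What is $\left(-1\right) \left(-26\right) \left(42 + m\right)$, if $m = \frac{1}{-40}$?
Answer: $\frac{21827}{20} \approx 1091.3$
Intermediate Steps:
$m = - \frac{1}{40} \approx -0.025$
$\left(-1\right) \left(-26\right) \left(42 + m\right) = \left(-1\right) \left(-26\right) \left(42 - \frac{1}{40}\right) = 26 \cdot \frac{1679}{40} = \frac{21827}{20}$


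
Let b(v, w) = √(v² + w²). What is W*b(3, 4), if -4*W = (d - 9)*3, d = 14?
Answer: -75/4 ≈ -18.750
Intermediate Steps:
W = -15/4 (W = -(14 - 9)*3/4 = -5*3/4 = -¼*15 = -15/4 ≈ -3.7500)
W*b(3, 4) = -15*√(3² + 4²)/4 = -15*√(9 + 16)/4 = -15*√25/4 = -15/4*5 = -75/4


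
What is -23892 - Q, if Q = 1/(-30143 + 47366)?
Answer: -411491917/17223 ≈ -23892.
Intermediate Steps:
Q = 1/17223 ≈ 5.8062e-5
-23892 - Q = -23892 - 1*1/17223 = -23892 - 1/17223 = -411491917/17223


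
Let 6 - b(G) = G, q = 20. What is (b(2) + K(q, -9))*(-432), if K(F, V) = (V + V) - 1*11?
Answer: 10800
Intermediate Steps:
b(G) = 6 - G
K(F, V) = -11 + 2*V (K(F, V) = 2*V - 11 = -11 + 2*V)
(b(2) + K(q, -9))*(-432) = ((6 - 1*2) + (-11 + 2*(-9)))*(-432) = ((6 - 2) + (-11 - 18))*(-432) = (4 - 29)*(-432) = -25*(-432) = 10800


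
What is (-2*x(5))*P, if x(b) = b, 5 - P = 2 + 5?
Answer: 20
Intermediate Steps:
P = -2 (P = 5 - (2 + 5) = 5 - 1*7 = 5 - 7 = -2)
(-2*x(5))*P = -2*5*(-2) = -10*(-2) = 20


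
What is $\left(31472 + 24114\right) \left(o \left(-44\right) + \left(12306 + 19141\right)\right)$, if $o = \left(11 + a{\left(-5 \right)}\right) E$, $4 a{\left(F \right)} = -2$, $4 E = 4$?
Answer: $1722332210$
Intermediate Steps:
$E = 1$ ($E = \frac{1}{4} \cdot 4 = 1$)
$a{\left(F \right)} = - \frac{1}{2}$ ($a{\left(F \right)} = \frac{1}{4} \left(-2\right) = - \frac{1}{2}$)
$o = \frac{21}{2}$ ($o = \left(11 - \frac{1}{2}\right) 1 = \frac{21}{2} \cdot 1 = \frac{21}{2} \approx 10.5$)
$\left(31472 + 24114\right) \left(o \left(-44\right) + \left(12306 + 19141\right)\right) = \left(31472 + 24114\right) \left(\frac{21}{2} \left(-44\right) + \left(12306 + 19141\right)\right) = 55586 \left(-462 + 31447\right) = 55586 \cdot 30985 = 1722332210$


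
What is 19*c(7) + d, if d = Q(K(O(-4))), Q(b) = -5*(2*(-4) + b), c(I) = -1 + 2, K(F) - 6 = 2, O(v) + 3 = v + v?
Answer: 19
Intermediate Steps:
O(v) = -3 + 2*v (O(v) = -3 + (v + v) = -3 + 2*v)
K(F) = 8 (K(F) = 6 + 2 = 8)
c(I) = 1
Q(b) = 40 - 5*b (Q(b) = -5*(-8 + b) = 40 - 5*b)
d = 0 (d = 40 - 5*8 = 40 - 40 = 0)
19*c(7) + d = 19*1 + 0 = 19 + 0 = 19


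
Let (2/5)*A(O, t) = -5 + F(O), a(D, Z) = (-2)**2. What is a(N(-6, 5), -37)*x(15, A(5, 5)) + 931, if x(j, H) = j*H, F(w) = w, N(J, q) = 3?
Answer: 931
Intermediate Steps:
a(D, Z) = 4
A(O, t) = -25/2 + 5*O/2 (A(O, t) = 5*(-5 + O)/2 = -25/2 + 5*O/2)
x(j, H) = H*j
a(N(-6, 5), -37)*x(15, A(5, 5)) + 931 = 4*((-25/2 + (5/2)*5)*15) + 931 = 4*((-25/2 + 25/2)*15) + 931 = 4*(0*15) + 931 = 4*0 + 931 = 0 + 931 = 931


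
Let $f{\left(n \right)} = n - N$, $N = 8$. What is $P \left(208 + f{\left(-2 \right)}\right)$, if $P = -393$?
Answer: $-77814$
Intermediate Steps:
$f{\left(n \right)} = -8 + n$ ($f{\left(n \right)} = n - 8 = -8 + n$)
$P \left(208 + f{\left(-2 \right)}\right) = - 393 \left(208 - 10\right) = \left(-393\right) 198 = -77814$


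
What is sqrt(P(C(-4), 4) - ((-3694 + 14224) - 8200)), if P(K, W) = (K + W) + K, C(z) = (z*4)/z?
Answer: I*sqrt(2318) ≈ 48.146*I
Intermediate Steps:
C(z) = 4 (C(z) = (4*z)/z = 4)
P(K, W) = W + 2*K
sqrt(P(C(-4), 4) - ((-3694 + 14224) - 8200)) = sqrt((4 + 2*4) - ((-3694 + 14224) - 8200)) = sqrt((4 + 8) - (10530 - 8200)) = sqrt(12 - 1*2330) = sqrt(12 - 2330) = sqrt(-2318) = I*sqrt(2318)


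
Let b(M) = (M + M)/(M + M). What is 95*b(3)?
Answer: 95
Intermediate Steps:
b(M) = 1 (b(M) = (2*M)/((2*M)) = (2*M)*(1/(2*M)) = 1)
95*b(3) = 95*1 = 95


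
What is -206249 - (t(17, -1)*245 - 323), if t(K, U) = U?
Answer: -205681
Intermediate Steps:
-206249 - (t(17, -1)*245 - 323) = -206249 - (-1*245 - 323) = -206249 - (-245 - 323) = -206249 - 1*(-568) = -206249 + 568 = -205681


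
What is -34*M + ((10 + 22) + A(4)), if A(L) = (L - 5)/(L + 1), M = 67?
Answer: -11231/5 ≈ -2246.2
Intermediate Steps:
A(L) = (-5 + L)/(1 + L)
-34*M + ((10 + 22) + A(4)) = -34*67 + ((10 + 22) + (-5 + 4)/(1 + 4)) = -2278 + (32 - 1/5) = -2278 + (32 + (⅕)*(-1)) = -2278 + (32 - ⅕) = -2278 + 159/5 = -11231/5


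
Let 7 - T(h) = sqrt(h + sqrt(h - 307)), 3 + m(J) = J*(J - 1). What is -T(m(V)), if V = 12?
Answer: -7 + sqrt(129 + I*sqrt(178)) ≈ 4.373 + 0.58655*I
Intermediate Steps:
m(J) = -3 + J*(-1 + J) (m(J) = -3 + J*(J - 1) = -3 + J*(-1 + J))
T(h) = 7 - sqrt(h + sqrt(-307 + h)) (T(h) = 7 - sqrt(h + sqrt(h - 307)) = 7 - sqrt(h + sqrt(-307 + h)))
-T(m(V)) = -(7 - sqrt((-3 + 12**2 - 1*12) + sqrt(-307 + (-3 + 12**2 - 1*12)))) = -(7 - sqrt((-3 + 144 - 12) + sqrt(-307 + (-3 + 144 - 12)))) = -(7 - sqrt(129 + sqrt(-307 + 129))) = -(7 - sqrt(129 + sqrt(-178))) = -(7 - sqrt(129 + I*sqrt(178))) = -7 + sqrt(129 + I*sqrt(178))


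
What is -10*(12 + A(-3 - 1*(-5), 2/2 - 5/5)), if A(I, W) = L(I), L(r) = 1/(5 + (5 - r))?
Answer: -485/4 ≈ -121.25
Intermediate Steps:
L(r) = 1/(10 - r)
A(I, W) = -1/(-10 + I)
-10*(12 + A(-3 - 1*(-5), 2/2 - 5/5)) = -10*(12 - 1/(-10 + (-3 - 1*(-5)))) = -10*(12 - 1/(-10 + (-3 + 5))) = -10*(12 - 1/(-10 + 2)) = -10*(12 - 1/(-8)) = -10*(12 - 1*(-1/8)) = -10*(12 + 1/8) = -10*97/8 = -485/4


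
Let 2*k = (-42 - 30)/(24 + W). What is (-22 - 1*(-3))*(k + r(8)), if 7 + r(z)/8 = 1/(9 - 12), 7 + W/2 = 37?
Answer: 23579/21 ≈ 1122.8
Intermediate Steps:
W = 60 (W = -14 + 2*37 = -14 + 74 = 60)
r(z) = -176/3 (r(z) = -56 + 8/(9 - 12) = -56 + 8/(-3) = -56 + 8*(-1/3) = -56 - 8/3 = -176/3)
k = -3/7 (k = ((-42 - 30)/(24 + 60))/2 = (-72/84)/2 = (-72*1/84)/2 = (1/2)*(-6/7) = -3/7 ≈ -0.42857)
(-22 - 1*(-3))*(k + r(8)) = (-22 - 1*(-3))*(-3/7 - 176/3) = (-22 + 3)*(-1241/21) = -19*(-1241/21) = 23579/21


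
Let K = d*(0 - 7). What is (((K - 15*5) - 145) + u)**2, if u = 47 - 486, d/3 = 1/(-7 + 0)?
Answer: 430336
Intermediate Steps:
d = -3/7 (d = 3/(-7 + 0) = 3/(-7) = 3*(-1/7) = -3/7 ≈ -0.42857)
K = 3 (K = -3*(0 - 7)/7 = -3/7*(-7) = 3)
u = -439
(((K - 15*5) - 145) + u)**2 = (((3 - 15*5) - 145) - 439)**2 = (((3 - 75) - 145) - 439)**2 = ((-72 - 145) - 439)**2 = (-217 - 439)**2 = (-656)**2 = 430336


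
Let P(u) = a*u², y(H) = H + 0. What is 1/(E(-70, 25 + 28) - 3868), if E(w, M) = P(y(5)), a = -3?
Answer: -1/3943 ≈ -0.00025361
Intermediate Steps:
y(H) = H
P(u) = -3*u²
E(w, M) = -75 (E(w, M) = -3*5² = -3*25 = -75)
1/(E(-70, 25 + 28) - 3868) = 1/(-75 - 3868) = 1/(-3943) = -1/3943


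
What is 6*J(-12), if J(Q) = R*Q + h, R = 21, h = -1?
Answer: -1518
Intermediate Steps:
J(Q) = -1 + 21*Q (J(Q) = 21*Q - 1 = -1 + 21*Q)
6*J(-12) = 6*(-1 + 21*(-12)) = 6*(-1 - 252) = 6*(-253) = -1518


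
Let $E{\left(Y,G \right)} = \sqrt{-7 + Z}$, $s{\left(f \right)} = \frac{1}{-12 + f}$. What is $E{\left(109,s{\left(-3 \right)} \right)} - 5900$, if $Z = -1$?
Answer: $-5900 + 2 i \sqrt{2} \approx -5900.0 + 2.8284 i$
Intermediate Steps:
$E{\left(Y,G \right)} = 2 i \sqrt{2}$ ($E{\left(Y,G \right)} = \sqrt{-7 - 1} = \sqrt{-8} = 2 i \sqrt{2}$)
$E{\left(109,s{\left(-3 \right)} \right)} - 5900 = 2 i \sqrt{2} - 5900 = -5900 + 2 i \sqrt{2}$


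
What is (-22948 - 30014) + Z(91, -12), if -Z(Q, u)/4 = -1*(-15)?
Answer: -53022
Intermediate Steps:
Z(Q, u) = -60 (Z(Q, u) = -(-4)*(-15) = -4*15 = -60)
(-22948 - 30014) + Z(91, -12) = (-22948 - 30014) - 60 = -52962 - 60 = -53022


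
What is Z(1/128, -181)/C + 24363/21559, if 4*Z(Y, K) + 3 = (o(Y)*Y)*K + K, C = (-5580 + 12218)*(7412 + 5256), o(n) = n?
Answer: 134262827320505629/118810232544034816 ≈ 1.1301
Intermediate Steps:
C = 84090184 (C = 6638*12668 = 84090184)
Z(Y, K) = -¾ + K/4 + K*Y²/4 (Z(Y, K) = -¾ + ((Y*Y)*K + K)/4 = -¾ + (Y²*K + K)/4 = -¾ + (K*Y² + K)/4 = -¾ + (K + K*Y²)/4 = -¾ + (K/4 + K*Y²/4) = -¾ + K/4 + K*Y²/4)
Z(1/128, -181)/C + 24363/21559 = (-¾ + (¼)*(-181) + (¼)*(-181)*(1/128)²)/84090184 + 24363/21559 = (-¾ - 181/4 + (¼)*(-181)*(1/128)²)*(1/84090184) + 24363*(1/21559) = (-¾ - 181/4 + (¼)*(-181)*(1/16384))*(1/84090184) + 24363/21559 = (-¾ - 181/4 - 181/65536)*(1/84090184) + 24363/21559 = -3014837/65536*1/84090184 + 24363/21559 = -3014837/5510934298624 + 24363/21559 = 134262827320505629/118810232544034816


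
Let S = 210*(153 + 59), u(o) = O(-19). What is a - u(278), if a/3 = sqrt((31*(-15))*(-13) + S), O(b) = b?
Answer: 19 + 3*sqrt(50565) ≈ 693.60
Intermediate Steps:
u(o) = -19
S = 44520 (S = 210*212 = 44520)
a = 3*sqrt(50565) (a = 3*sqrt((31*(-15))*(-13) + 44520) = 3*sqrt(-465*(-13) + 44520) = 3*sqrt(6045 + 44520) = 3*sqrt(50565) ≈ 674.60)
a - u(278) = 3*sqrt(50565) - 1*(-19) = 3*sqrt(50565) + 19 = 19 + 3*sqrt(50565)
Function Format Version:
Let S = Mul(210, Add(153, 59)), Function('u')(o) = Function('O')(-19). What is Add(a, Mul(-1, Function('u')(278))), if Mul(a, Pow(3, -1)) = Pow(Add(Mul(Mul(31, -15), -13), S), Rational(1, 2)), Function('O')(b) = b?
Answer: Add(19, Mul(3, Pow(50565, Rational(1, 2)))) ≈ 693.60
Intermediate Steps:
Function('u')(o) = -19
S = 44520 (S = Mul(210, 212) = 44520)
a = Mul(3, Pow(50565, Rational(1, 2))) (a = Mul(3, Pow(Add(Mul(Mul(31, -15), -13), 44520), Rational(1, 2))) = Mul(3, Pow(Add(Mul(-465, -13), 44520), Rational(1, 2))) = Mul(3, Pow(Add(6045, 44520), Rational(1, 2))) = Mul(3, Pow(50565, Rational(1, 2))) ≈ 674.60)
Add(a, Mul(-1, Function('u')(278))) = Add(Mul(3, Pow(50565, Rational(1, 2))), Mul(-1, -19)) = Add(Mul(3, Pow(50565, Rational(1, 2))), 19) = Add(19, Mul(3, Pow(50565, Rational(1, 2))))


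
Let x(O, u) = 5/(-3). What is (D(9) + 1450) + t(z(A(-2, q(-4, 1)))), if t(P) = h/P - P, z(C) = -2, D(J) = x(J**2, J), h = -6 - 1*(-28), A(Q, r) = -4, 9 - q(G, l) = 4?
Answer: 4318/3 ≈ 1439.3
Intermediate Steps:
q(G, l) = 5 (q(G, l) = 9 - 1*4 = 9 - 4 = 5)
h = 22 (h = -6 + 28 = 22)
x(O, u) = -5/3 (x(O, u) = 5*(-1/3) = -5/3)
D(J) = -5/3
t(P) = -P + 22/P (t(P) = 22/P - P = -P + 22/P)
(D(9) + 1450) + t(z(A(-2, q(-4, 1)))) = (-5/3 + 1450) + (-1*(-2) + 22/(-2)) = 4345/3 + (2 + 22*(-1/2)) = 4345/3 + (2 - 11) = 4345/3 - 9 = 4318/3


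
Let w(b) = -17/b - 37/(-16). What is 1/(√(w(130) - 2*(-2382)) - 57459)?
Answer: -59757360/3433593191411 - 4*√322193885/3433593191411 ≈ -1.7425e-5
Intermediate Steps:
w(b) = 37/16 - 17/b (w(b) = -17/b - 37*(-1/16) = -17/b + 37/16 = 37/16 - 17/b)
1/(√(w(130) - 2*(-2382)) - 57459) = 1/(√((37/16 - 17/130) - 2*(-2382)) - 57459) = 1/(√((37/16 - 17*1/130) + 4764) - 57459) = 1/(√((37/16 - 17/130) + 4764) - 57459) = 1/(√(2269/1040 + 4764) - 57459) = 1/(√(4956829/1040) - 57459) = 1/(√322193885/260 - 57459) = 1/(-57459 + √322193885/260)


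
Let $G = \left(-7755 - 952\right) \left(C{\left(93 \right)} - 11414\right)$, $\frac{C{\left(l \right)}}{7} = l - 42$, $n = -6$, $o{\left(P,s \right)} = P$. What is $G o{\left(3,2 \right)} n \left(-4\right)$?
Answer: $6931677528$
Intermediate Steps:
$C{\left(l \right)} = -294 + 7 l$ ($C{\left(l \right)} = 7 \left(l - 42\right) = 7 \left(-42 + l\right) = -294 + 7 l$)
$G = 96273299$ ($G = \left(-7755 - 952\right) \left(\left(-294 + 7 \cdot 93\right) - 11414\right) = - 8707 \left(\left(-294 + 651\right) - 11414\right) = - 8707 \left(357 - 11414\right) = \left(-8707\right) \left(-11057\right) = 96273299$)
$G o{\left(3,2 \right)} n \left(-4\right) = 96273299 \cdot 3 \left(-6\right) \left(-4\right) = 96273299 \left(\left(-18\right) \left(-4\right)\right) = 96273299 \cdot 72 = 6931677528$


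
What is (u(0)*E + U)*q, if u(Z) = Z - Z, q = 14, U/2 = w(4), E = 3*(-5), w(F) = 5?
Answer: 140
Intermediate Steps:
E = -15
U = 10 (U = 2*5 = 10)
u(Z) = 0
(u(0)*E + U)*q = (0*(-15) + 10)*14 = (0 + 10)*14 = 10*14 = 140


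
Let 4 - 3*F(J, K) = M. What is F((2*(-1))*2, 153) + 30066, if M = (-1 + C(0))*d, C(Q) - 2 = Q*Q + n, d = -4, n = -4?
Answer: 90190/3 ≈ 30063.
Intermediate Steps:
C(Q) = -2 + Q**2 (C(Q) = 2 + (Q*Q - 4) = 2 + (Q**2 - 4) = 2 + (-4 + Q**2) = -2 + Q**2)
M = 12 (M = (-1 + (-2 + 0**2))*(-4) = (-1 + (-2 + 0))*(-4) = (-1 - 2)*(-4) = -3*(-4) = 12)
F(J, K) = -8/3 (F(J, K) = 4/3 - 1/3*12 = 4/3 - 4 = -8/3)
F((2*(-1))*2, 153) + 30066 = -8/3 + 30066 = 90190/3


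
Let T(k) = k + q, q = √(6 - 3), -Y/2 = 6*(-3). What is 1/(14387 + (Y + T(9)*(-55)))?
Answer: 13928/193980109 + 55*√3/193980109 ≈ 7.2292e-5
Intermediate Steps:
Y = 36 (Y = -12*(-3) = -2*(-18) = 36)
q = √3 ≈ 1.7320
T(k) = k + √3
1/(14387 + (Y + T(9)*(-55))) = 1/(14387 + (36 + (9 + √3)*(-55))) = 1/(14387 + (36 + (-495 - 55*√3))) = 1/(14387 + (-459 - 55*√3)) = 1/(13928 - 55*√3)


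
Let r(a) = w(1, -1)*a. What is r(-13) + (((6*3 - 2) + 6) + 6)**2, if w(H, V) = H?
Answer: 771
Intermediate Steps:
r(a) = a (r(a) = 1*a = a)
r(-13) + (((6*3 - 2) + 6) + 6)**2 = -13 + (((6*3 - 2) + 6) + 6)**2 = -13 + (((18 - 2) + 6) + 6)**2 = -13 + ((16 + 6) + 6)**2 = -13 + (22 + 6)**2 = -13 + 28**2 = -13 + 784 = 771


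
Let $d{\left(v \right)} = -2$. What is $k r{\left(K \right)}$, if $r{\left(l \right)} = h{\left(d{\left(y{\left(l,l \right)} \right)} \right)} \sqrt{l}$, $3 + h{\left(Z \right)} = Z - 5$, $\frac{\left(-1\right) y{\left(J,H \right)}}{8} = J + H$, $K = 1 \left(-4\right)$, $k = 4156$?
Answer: $- 83120 i \approx - 83120.0 i$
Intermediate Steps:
$K = -4$
$y{\left(J,H \right)} = - 8 H - 8 J$ ($y{\left(J,H \right)} = - 8 \left(J + H\right) = - 8 \left(H + J\right) = - 8 H - 8 J$)
$h{\left(Z \right)} = -8 + Z$ ($h{\left(Z \right)} = -3 + \left(Z - 5\right) = -3 + \left(-5 + Z\right) = -8 + Z$)
$r{\left(l \right)} = - 10 \sqrt{l}$ ($r{\left(l \right)} = \left(-8 - 2\right) \sqrt{l} = - 10 \sqrt{l}$)
$k r{\left(K \right)} = 4156 \left(- 10 \sqrt{-4}\right) = 4156 \left(- 10 \cdot 2 i\right) = 4156 \left(- 20 i\right) = - 83120 i$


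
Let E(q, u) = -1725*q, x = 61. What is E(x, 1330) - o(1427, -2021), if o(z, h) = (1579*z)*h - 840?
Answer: 4553679508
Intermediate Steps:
o(z, h) = -840 + 1579*h*z (o(z, h) = 1579*h*z - 840 = -840 + 1579*h*z)
E(x, 1330) - o(1427, -2021) = -1725*61 - (-840 + 1579*(-2021)*1427) = -105225 - (-840 - 4553783893) = -105225 - 1*(-4553784733) = -105225 + 4553784733 = 4553679508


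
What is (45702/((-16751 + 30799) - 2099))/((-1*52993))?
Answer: -15234/211071119 ≈ -7.2175e-5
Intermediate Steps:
(45702/((-16751 + 30799) - 2099))/((-1*52993)) = (45702/(14048 - 2099))/(-52993) = (45702/11949)*(-1/52993) = (45702*(1/11949))*(-1/52993) = (15234/3983)*(-1/52993) = -15234/211071119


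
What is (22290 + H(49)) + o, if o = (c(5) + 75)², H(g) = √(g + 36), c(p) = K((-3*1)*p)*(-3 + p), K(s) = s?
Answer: 24315 + √85 ≈ 24324.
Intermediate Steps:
c(p) = -3*p*(-3 + p) (c(p) = ((-3*1)*p)*(-3 + p) = (-3*p)*(-3 + p) = -3*p*(-3 + p))
H(g) = √(36 + g)
o = 2025 (o = (3*5*(3 - 1*5) + 75)² = (3*5*(3 - 5) + 75)² = (3*5*(-2) + 75)² = (-30 + 75)² = 45² = 2025)
(22290 + H(49)) + o = (22290 + √(36 + 49)) + 2025 = (22290 + √85) + 2025 = 24315 + √85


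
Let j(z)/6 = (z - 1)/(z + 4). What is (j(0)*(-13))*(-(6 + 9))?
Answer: -585/2 ≈ -292.50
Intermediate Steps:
j(z) = 6*(-1 + z)/(4 + z) (j(z) = 6*((z - 1)/(z + 4)) = 6*((-1 + z)/(4 + z)) = 6*(-1 + z)/(4 + z))
(j(0)*(-13))*(-(6 + 9)) = ((6*(-1 + 0)/(4 + 0))*(-13))*(-(6 + 9)) = ((6*(-1)/4)*(-13))*(-1*15) = ((6*(¼)*(-1))*(-13))*(-15) = -3/2*(-13)*(-15) = (39/2)*(-15) = -585/2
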